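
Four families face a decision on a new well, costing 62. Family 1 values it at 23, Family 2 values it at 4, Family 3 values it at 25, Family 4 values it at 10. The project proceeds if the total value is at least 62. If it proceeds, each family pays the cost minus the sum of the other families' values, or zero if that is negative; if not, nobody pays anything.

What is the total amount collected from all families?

62

Total value 62 ≥ cost 62, so it is built.
Family 1: others sum to 39; max(0, 62 - 39) = 23.
Family 2: others sum to 58; max(0, 62 - 58) = 4.
Family 3: others sum to 37; max(0, 62 - 37) = 25.
Family 4: others sum to 52; max(0, 62 - 52) = 10.
Total collected = 23 + 4 + 25 + 10 = 62.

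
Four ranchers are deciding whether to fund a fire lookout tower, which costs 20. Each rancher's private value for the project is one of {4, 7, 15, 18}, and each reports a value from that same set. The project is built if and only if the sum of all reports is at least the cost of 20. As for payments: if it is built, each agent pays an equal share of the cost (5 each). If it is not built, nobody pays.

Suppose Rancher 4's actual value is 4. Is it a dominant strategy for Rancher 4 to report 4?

Yes

Check each profile of the others' reports and compare truth against every alternative report.
Others report (4, 4, 7): truth gives 0, best alternative gives -1.
Others report (4, 7, 4): truth gives 0, best alternative gives -1.
Others report (7, 4, 4): truth gives 0, best alternative gives -1.
Others report (4, 4, 15): truth gives -1, best alternative gives -1.
Others report (4, 4, 18): truth gives -1, best alternative gives -1.
Others report (4, 7, 7): truth gives -1, best alternative gives -1.
(Remaining 58 profiles checked similarly; truth is weakly best in each.)
In every case the truthful report is at least as good as any alternative, so it is a dominant strategy.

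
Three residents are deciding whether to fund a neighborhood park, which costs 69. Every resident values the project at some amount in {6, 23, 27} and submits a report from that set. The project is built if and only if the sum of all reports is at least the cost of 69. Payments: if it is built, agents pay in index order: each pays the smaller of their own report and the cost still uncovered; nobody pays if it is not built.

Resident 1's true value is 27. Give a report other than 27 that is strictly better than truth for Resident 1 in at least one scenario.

23

Suppose Resident 2 reports 23 and Resident 3 reports 23.
Report 27: project built, pays 27, utility 27 - 27 = 0.
Report 23: project built, pays 23, utility 27 - 23 = 4.
So reporting 23 beats truth here (4 > 0).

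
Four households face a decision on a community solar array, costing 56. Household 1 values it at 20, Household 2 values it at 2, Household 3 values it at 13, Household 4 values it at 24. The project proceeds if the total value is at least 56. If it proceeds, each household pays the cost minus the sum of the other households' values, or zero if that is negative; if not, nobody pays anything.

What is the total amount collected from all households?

48

Total value 59 ≥ cost 56, so it is built.
Household 1: others sum to 39; max(0, 56 - 39) = 17.
Household 2: others sum to 57; max(0, 56 - 57) = 0.
Household 3: others sum to 46; max(0, 56 - 46) = 10.
Household 4: others sum to 35; max(0, 56 - 35) = 21.
Total collected = 17 + 0 + 10 + 21 = 48.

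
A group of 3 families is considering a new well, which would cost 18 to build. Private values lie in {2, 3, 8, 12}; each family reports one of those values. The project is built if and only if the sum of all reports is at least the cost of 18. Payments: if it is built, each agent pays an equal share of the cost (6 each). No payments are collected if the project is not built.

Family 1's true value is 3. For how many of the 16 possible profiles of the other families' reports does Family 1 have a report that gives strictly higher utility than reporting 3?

Others report (3, 12): truth gives -3; report 2 gives 0 > -3. Violating.
Others report (12, 3): truth gives -3; report 2 gives 0 > -3. Violating.
Others report (2, 2): truth gives 0; no alternative beats it.
Others report (2, 3): truth gives 0; no alternative beats it.
(Checking all 16 profiles: 2 have a profitable deviation, 14 do not.)

2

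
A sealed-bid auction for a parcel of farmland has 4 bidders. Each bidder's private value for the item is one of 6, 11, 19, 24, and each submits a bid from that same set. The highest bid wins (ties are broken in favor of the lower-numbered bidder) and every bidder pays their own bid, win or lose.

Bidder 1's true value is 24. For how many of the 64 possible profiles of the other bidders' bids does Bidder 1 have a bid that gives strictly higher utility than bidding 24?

27

Others bid (6, 6, 6): truth gives 0; bid 6 gives 18 > 0. Violating.
Others bid (6, 6, 11): truth gives 0; bid 11 gives 13 > 0. Violating.
Others bid (6, 6, 19): truth gives 0; bid 19 gives 5 > 0. Violating.
Others bid (6, 11, 6): truth gives 0; bid 11 gives 13 > 0. Violating.
Others bid (6, 6, 24): truth gives 0; no alternative beats it.
Others bid (6, 11, 24): truth gives 0; no alternative beats it.
(Checking all 64 profiles: 27 have a profitable deviation, 37 do not.)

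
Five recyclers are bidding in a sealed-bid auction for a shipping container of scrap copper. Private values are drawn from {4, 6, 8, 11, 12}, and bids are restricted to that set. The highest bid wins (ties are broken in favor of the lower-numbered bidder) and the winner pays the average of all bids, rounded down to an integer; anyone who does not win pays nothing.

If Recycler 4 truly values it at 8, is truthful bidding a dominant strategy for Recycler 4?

Consider the case where Recycler 1 bids 4, Recycler 2 bids 4, Recycler 3 bids 4 and Recycler 5 bids 6.
Truthful bid 8: wins, pays 5, utility 8 - 5 = 3.
Bid 6 instead: wins, pays 4, utility 8 - 4 = 4.
Since 4 > 3, bidding 6 is strictly better here, so truthful bidding is not dominant.

No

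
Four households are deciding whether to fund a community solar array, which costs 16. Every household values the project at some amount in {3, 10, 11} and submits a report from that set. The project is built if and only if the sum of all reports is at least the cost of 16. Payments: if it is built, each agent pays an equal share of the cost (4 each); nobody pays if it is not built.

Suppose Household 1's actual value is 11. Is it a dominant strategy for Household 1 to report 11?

Yes

Check each profile of the others' reports and compare truth against every alternative report.
Others report (3, 3, 3): truth gives 7, best alternative gives 7.
Others report (3, 3, 10): truth gives 7, best alternative gives 7.
Others report (3, 3, 11): truth gives 7, best alternative gives 7.
Others report (3, 10, 3): truth gives 7, best alternative gives 7.
Others report (3, 10, 10): truth gives 7, best alternative gives 7.
Others report (3, 10, 11): truth gives 7, best alternative gives 7.
(Remaining 21 profiles checked similarly; truth is weakly best in each.)
In every case the truthful report is at least as good as any alternative, so it is a dominant strategy.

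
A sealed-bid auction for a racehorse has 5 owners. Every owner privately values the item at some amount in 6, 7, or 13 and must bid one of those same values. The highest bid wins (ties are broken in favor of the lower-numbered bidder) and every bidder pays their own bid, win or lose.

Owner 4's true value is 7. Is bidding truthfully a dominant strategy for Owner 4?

Consider the case where Owner 1 bids 6, Owner 2 bids 6, Owner 3 bids 6 and Owner 5 bids 13.
Truthful bid 7: loses but pays 7, utility -7.
Bid 6 instead: loses but pays 6, utility -6.
Since -6 > -7, bidding 6 is strictly better here, so truthful bidding is not dominant.

No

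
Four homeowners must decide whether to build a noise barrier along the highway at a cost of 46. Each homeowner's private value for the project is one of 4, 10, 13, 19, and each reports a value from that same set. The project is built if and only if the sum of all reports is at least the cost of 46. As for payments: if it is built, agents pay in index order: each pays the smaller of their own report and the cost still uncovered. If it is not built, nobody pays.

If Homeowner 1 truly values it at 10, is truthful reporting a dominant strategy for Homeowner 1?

No

Consider the case where Homeowner 2 reports 4, Homeowner 3 reports 19 and Homeowner 4 reports 19.
Truthful report 10: project built, pays 10, utility 10 - 10 = 0.
Report 4 instead: project built, pays 4, utility 10 - 4 = 6.
Since 6 > 0, reporting 4 is strictly better here, so truthful reporting is not dominant.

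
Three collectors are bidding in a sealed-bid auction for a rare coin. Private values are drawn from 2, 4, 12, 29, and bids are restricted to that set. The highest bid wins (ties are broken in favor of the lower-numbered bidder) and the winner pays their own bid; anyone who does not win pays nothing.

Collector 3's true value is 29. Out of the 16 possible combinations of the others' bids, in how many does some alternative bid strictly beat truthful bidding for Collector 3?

4

Others bid (2, 2): truth gives 0; bid 4 gives 25 > 0. Violating.
Others bid (2, 4): truth gives 0; bid 12 gives 17 > 0. Violating.
Others bid (4, 2): truth gives 0; bid 12 gives 17 > 0. Violating.
Others bid (4, 4): truth gives 0; bid 12 gives 17 > 0. Violating.
Others bid (2, 12): truth gives 0; no alternative beats it.
Others bid (2, 29): truth gives 0; no alternative beats it.
(Checking all 16 profiles: 4 have a profitable deviation, 12 do not.)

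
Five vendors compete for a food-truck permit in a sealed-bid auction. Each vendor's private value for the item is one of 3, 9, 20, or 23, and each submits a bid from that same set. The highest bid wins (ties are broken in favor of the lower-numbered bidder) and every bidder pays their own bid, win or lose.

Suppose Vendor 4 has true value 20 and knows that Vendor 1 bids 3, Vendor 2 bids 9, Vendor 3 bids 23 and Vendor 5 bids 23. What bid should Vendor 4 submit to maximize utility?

Bid 3: loses but pays 3, utility -3.
Bid 9: loses but pays 9, utility -9.
Bid 20: loses but pays 20, utility -20.
Bid 23: loses but pays 23, utility -23.
The best choice is 3 with utility -3.

3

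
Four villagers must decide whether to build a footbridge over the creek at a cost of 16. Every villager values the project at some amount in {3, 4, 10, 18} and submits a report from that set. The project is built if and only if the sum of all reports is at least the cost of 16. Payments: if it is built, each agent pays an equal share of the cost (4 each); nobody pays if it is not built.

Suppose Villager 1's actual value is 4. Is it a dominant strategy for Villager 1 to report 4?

Check each profile of the others' reports and compare truth against every alternative report.
Others report (3, 3, 3): truth gives 0, best alternative gives 0.
Others report (3, 3, 4): truth gives 0, best alternative gives 0.
Others report (3, 3, 10): truth gives 0, best alternative gives 0.
Others report (3, 3, 18): truth gives 0, best alternative gives 0.
Others report (3, 4, 3): truth gives 0, best alternative gives 0.
Others report (3, 4, 4): truth gives 0, best alternative gives 0.
(Remaining 58 profiles checked similarly; truth is weakly best in each.)
In every case the truthful report is at least as good as any alternative, so it is a dominant strategy.

Yes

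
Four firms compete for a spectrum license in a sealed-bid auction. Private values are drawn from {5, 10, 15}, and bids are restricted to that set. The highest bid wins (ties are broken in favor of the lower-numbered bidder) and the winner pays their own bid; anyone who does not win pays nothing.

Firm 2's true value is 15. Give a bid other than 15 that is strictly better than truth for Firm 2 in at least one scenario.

Suppose Firm 1 bids 5, Firm 3 bids 5 and Firm 4 bids 5.
Bid 15: wins, pays 15, utility 15 - 15 = 0.
Bid 10: wins, pays 10, utility 15 - 10 = 5.
So bidding 10 beats truth here (5 > 0).

10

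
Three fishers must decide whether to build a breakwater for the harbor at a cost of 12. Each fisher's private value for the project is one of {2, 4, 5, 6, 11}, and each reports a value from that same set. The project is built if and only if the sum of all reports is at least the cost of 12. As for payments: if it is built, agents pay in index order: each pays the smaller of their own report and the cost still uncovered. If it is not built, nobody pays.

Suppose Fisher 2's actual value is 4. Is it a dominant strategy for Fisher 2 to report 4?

No

Consider the case where Fisher 1 reports 2 and Fisher 3 reports 11.
Truthful report 4: project built, pays 4, utility 4 - 4 = 0.
Report 2 instead: project built, pays 2, utility 4 - 2 = 2.
Since 2 > 0, reporting 2 is strictly better here, so truthful reporting is not dominant.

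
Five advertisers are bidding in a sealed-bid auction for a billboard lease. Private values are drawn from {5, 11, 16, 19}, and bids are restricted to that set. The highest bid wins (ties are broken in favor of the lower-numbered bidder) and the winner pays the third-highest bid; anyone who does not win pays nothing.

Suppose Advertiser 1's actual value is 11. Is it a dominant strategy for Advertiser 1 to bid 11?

Consider the case where Advertiser 2 bids 5, Advertiser 3 bids 5, Advertiser 4 bids 5 and Advertiser 5 bids 16.
Truthful bid 11: loses, pays 0, utility 0.
Bid 16 instead: wins, pays 5, utility 11 - 5 = 6.
Since 6 > 0, bidding 16 is strictly better here, so truthful bidding is not dominant.

No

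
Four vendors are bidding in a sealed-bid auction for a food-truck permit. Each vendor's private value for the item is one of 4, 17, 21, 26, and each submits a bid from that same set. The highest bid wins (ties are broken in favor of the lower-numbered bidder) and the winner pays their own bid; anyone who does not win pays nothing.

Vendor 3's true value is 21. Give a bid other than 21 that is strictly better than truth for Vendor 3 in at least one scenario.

17

Suppose Vendor 1 bids 4, Vendor 2 bids 4 and Vendor 4 bids 4.
Bid 21: wins, pays 21, utility 21 - 21 = 0.
Bid 17: wins, pays 17, utility 21 - 17 = 4.
So bidding 17 beats truth here (4 > 0).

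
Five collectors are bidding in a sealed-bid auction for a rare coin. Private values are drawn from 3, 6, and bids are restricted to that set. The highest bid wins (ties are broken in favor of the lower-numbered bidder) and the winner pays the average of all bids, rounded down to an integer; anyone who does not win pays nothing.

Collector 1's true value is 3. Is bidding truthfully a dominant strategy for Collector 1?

Check each profile of the others' bids and compare truth against every alternative bid.
Others bid (6, 6, 6, 6): truth gives 0, best alternative gives -3.
Others bid (3, 6, 6, 6): truth gives 0, best alternative gives -2.
Others bid (6, 3, 6, 6): truth gives 0, best alternative gives -2.
Others bid (6, 6, 3, 6): truth gives 0, best alternative gives -2.
Others bid (6, 6, 6, 3): truth gives 0, best alternative gives -2.
Others bid (3, 3, 3, 6): truth gives 0, best alternative gives -1.
(Remaining 10 profiles checked similarly; truth is weakly best in each.)
In every case the truthful bid is at least as good as any alternative, so it is a dominant strategy.

Yes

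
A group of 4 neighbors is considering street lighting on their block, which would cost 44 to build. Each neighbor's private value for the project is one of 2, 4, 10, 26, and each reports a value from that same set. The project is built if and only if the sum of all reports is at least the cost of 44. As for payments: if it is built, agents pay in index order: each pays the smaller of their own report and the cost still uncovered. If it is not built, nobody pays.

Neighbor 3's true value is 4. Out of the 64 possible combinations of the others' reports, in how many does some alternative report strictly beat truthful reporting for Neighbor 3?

Others report (2, 26, 26): truth gives 0; report 2 gives 2 > 0. Violating.
Others report (4, 26, 26): truth gives 0; report 2 gives 2 > 0. Violating.
Others report (10, 10, 26): truth gives 0; report 2 gives 2 > 0. Violating.
Others report (10, 26, 10): truth gives 0; report 2 gives 2 > 0. Violating.
Others report (2, 2, 2): truth gives 0; no alternative beats it.
Others report (2, 2, 4): truth gives 0; no alternative beats it.
(Checking all 64 profiles: 9 have a profitable deviation, 55 do not.)

9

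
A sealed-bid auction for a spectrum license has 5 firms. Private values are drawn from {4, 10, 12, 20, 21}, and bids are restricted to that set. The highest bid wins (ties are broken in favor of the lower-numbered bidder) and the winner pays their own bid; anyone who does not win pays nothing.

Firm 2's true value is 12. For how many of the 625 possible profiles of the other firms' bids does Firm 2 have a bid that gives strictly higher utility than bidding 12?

Others bid (4, 4, 4, 4): truth gives 0; bid 10 gives 2 > 0. Violating.
Others bid (4, 4, 4, 10): truth gives 0; bid 10 gives 2 > 0. Violating.
Others bid (4, 4, 10, 4): truth gives 0; bid 10 gives 2 > 0. Violating.
Others bid (4, 4, 10, 10): truth gives 0; bid 10 gives 2 > 0. Violating.
Others bid (4, 4, 4, 12): truth gives 0; no alternative beats it.
Others bid (4, 4, 4, 20): truth gives 0; no alternative beats it.
(Checking all 625 profiles: 8 have a profitable deviation, 617 do not.)

8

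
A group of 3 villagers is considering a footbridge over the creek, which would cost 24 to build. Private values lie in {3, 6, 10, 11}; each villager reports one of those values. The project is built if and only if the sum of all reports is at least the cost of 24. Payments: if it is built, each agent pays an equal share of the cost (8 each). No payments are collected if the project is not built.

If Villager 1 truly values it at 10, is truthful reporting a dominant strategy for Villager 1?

Consider the case where Villager 2 reports 3 and Villager 3 reports 10.
Truthful report 10: project not built, utility 0.
Report 11 instead: project built, pays 8, utility 10 - 8 = 2.
Since 2 > 0, reporting 11 is strictly better here, so truthful reporting is not dominant.

No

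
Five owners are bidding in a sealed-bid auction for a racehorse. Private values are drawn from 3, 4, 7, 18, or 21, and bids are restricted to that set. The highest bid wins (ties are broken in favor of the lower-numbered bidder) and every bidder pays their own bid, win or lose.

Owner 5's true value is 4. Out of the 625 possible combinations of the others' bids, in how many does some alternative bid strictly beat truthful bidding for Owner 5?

Others bid (3, 3, 3, 4): truth gives -4; bid 3 gives -3 > -4. Violating.
Others bid (3, 3, 3, 7): truth gives -4; bid 3 gives -3 > -4. Violating.
Others bid (3, 3, 3, 18): truth gives -4; bid 3 gives -3 > -4. Violating.
Others bid (3, 3, 3, 21): truth gives -4; bid 3 gives -3 > -4. Violating.
Others bid (3, 3, 3, 3): truth gives 0; no alternative beats it.
(Checking all 625 profiles: 624 have a profitable deviation, 1 does not.)

624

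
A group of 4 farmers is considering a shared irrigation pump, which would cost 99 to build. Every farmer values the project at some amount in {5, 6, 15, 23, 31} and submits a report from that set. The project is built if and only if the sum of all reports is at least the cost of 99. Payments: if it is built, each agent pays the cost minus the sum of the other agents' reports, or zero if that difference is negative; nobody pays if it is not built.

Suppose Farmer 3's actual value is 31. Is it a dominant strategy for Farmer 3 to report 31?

Check each profile of the others' reports and compare truth against every alternative report.
Others report (15, 23, 31): truth gives 1, best alternative gives 0.
Others report (15, 31, 23): truth gives 1, best alternative gives 0.
Others report (23, 15, 31): truth gives 1, best alternative gives 0.
Others report (23, 23, 23): truth gives 1, best alternative gives 0.
Others report (23, 31, 15): truth gives 1, best alternative gives 0.
Others report (31, 15, 23): truth gives 1, best alternative gives 0.
(Remaining 119 profiles checked similarly; truth is weakly best in each.)
In every case the truthful report is at least as good as any alternative, so it is a dominant strategy.

Yes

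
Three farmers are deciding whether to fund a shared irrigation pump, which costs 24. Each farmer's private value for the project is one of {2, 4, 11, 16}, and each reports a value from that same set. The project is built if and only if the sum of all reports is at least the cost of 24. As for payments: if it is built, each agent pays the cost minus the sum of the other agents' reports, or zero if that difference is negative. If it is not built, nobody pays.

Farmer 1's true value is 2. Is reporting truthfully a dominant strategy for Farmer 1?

Check each profile of the others' reports and compare truth against every alternative report.
Others report (4, 16): truth gives 0, best alternative gives -2.
Others report (16, 4): truth gives 0, best alternative gives -2.
Others report (11, 16): truth gives 2, best alternative gives 2.
Others report (16, 11): truth gives 2, best alternative gives 2.
Others report (16, 16): truth gives 2, best alternative gives 2.
Others report (2, 2): truth gives 0, best alternative gives 0.
(Remaining 10 profiles checked similarly; truth is weakly best in each.)
In every case the truthful report is at least as good as any alternative, so it is a dominant strategy.

Yes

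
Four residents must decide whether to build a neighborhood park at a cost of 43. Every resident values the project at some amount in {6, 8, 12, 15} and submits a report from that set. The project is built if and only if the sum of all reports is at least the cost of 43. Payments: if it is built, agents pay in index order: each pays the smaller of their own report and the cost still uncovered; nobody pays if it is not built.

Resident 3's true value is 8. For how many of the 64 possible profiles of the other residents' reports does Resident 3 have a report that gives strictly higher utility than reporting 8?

10

Others report (8, 15, 15): truth gives 0; report 6 gives 2 > 0. Violating.
Others report (12, 12, 15): truth gives 0; report 6 gives 2 > 0. Violating.
Others report (12, 15, 12): truth gives 0; report 6 gives 2 > 0. Violating.
Others report (12, 15, 15): truth gives 0; report 6 gives 2 > 0. Violating.
Others report (6, 6, 6): truth gives 0; no alternative beats it.
Others report (6, 6, 8): truth gives 0; no alternative beats it.
(Checking all 64 profiles: 10 have a profitable deviation, 54 do not.)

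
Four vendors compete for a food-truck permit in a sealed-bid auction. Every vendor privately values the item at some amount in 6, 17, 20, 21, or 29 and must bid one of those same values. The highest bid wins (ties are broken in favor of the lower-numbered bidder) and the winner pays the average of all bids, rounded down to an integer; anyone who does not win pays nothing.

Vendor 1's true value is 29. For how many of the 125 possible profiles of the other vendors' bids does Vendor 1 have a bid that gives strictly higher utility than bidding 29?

Others bid (6, 6, 6): truth gives 18; bid 6 gives 23 > 18. Violating.
Others bid (6, 6, 17): truth gives 15; bid 17 gives 18 > 15. Violating.
Others bid (6, 6, 20): truth gives 14; bid 20 gives 16 > 14. Violating.
Others bid (6, 6, 21): truth gives 14; bid 21 gives 16 > 14. Violating.
Others bid (6, 6, 29): truth gives 12; no alternative beats it.
Others bid (6, 17, 29): truth gives 9; no alternative beats it.
(Checking all 125 profiles: 64 have a profitable deviation, 61 do not.)

64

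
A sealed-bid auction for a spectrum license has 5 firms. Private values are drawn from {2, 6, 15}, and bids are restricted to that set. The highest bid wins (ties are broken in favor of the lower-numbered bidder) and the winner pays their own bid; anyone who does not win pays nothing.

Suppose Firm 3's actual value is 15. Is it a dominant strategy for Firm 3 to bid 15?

Consider the case where Firm 1 bids 2, Firm 2 bids 2, Firm 4 bids 2 and Firm 5 bids 2.
Truthful bid 15: wins, pays 15, utility 15 - 15 = 0.
Bid 6 instead: wins, pays 6, utility 15 - 6 = 9.
Since 9 > 0, bidding 6 is strictly better here, so truthful bidding is not dominant.

No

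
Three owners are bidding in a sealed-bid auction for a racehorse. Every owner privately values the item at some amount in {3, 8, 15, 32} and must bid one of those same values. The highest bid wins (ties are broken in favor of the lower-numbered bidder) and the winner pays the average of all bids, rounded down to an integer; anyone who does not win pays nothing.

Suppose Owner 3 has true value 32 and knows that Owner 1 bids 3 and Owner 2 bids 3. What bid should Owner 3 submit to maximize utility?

Bid 3: loses, pays 0, utility 0.
Bid 8: wins, pays 4, utility 32 - 4 = 28.
Bid 15: wins, pays 7, utility 32 - 7 = 25.
Bid 32: wins, pays 12, utility 32 - 12 = 20.
The best choice is 8 with utility 28.

8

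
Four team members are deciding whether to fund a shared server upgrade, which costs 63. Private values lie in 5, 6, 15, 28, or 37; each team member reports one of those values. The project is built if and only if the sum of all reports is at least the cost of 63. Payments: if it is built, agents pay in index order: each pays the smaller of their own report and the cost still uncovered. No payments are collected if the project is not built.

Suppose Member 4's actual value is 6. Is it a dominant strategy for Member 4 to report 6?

Check each profile of the others' reports and compare truth against every alternative report.
Others report (5, 28, 37): truth gives 6, best alternative gives 6.
Others report (5, 37, 28): truth gives 6, best alternative gives 6.
Others report (5, 37, 37): truth gives 6, best alternative gives 6.
Others report (6, 28, 37): truth gives 6, best alternative gives 6.
Others report (6, 37, 28): truth gives 6, best alternative gives 6.
Others report (6, 37, 37): truth gives 6, best alternative gives 6.
(Remaining 119 profiles checked similarly; truth is weakly best in each.)
In every case the truthful report is at least as good as any alternative, so it is a dominant strategy.

Yes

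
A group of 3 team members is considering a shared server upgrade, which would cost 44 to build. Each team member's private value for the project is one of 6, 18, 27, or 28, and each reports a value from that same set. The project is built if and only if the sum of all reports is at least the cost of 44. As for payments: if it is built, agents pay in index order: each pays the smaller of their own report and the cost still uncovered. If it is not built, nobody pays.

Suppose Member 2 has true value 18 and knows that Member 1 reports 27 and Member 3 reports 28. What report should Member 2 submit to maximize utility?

Report 6: project built, pays 6, utility 18 - 6 = 12.
Report 18: project built, pays 17, utility 18 - 17 = 1.
Report 27: project built, pays 17, utility 18 - 17 = 1.
Report 28: project built, pays 17, utility 18 - 17 = 1.
The best choice is 6 with utility 12.

6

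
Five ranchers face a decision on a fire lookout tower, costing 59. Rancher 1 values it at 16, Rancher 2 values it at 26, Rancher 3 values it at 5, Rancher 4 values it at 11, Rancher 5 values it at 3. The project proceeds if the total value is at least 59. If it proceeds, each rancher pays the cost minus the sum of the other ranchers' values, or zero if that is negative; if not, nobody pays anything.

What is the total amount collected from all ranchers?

Total value 61 ≥ cost 59, so it is built.
Rancher 1: others sum to 45; max(0, 59 - 45) = 14.
Rancher 2: others sum to 35; max(0, 59 - 35) = 24.
Rancher 3: others sum to 56; max(0, 59 - 56) = 3.
Rancher 4: others sum to 50; max(0, 59 - 50) = 9.
Rancher 5: others sum to 58; max(0, 59 - 58) = 1.
Total collected = 14 + 24 + 3 + 9 + 1 = 51.

51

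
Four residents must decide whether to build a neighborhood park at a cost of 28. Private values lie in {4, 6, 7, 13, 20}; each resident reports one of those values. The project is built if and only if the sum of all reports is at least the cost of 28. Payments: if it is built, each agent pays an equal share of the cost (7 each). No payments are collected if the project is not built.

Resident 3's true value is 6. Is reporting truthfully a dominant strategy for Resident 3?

No

Consider the case where Resident 1 reports 4, Resident 2 reports 6 and Resident 4 reports 13.
Truthful report 6: project built, pays 7, utility 6 - 7 = -1.
Report 4 instead: project not built, utility 0.
Since 0 > -1, reporting 4 is strictly better here, so truthful reporting is not dominant.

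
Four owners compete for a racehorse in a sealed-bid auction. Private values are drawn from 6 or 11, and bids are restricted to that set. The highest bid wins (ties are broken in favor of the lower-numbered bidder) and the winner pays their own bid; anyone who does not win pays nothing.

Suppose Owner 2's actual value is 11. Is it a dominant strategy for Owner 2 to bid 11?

Check each profile of the others' bids and compare truth against every alternative bid.
Others bid (6, 6, 6): truth gives 0, best alternative gives 0.
Others bid (6, 6, 11): truth gives 0, best alternative gives 0.
Others bid (6, 11, 6): truth gives 0, best alternative gives 0.
Others bid (6, 11, 11): truth gives 0, best alternative gives 0.
Others bid (11, 6, 6): truth gives 0, best alternative gives 0.
Others bid (11, 6, 11): truth gives 0, best alternative gives 0.
(Remaining 2 profiles checked similarly; truth is weakly best in each.)
In every case the truthful bid is at least as good as any alternative, so it is a dominant strategy.

Yes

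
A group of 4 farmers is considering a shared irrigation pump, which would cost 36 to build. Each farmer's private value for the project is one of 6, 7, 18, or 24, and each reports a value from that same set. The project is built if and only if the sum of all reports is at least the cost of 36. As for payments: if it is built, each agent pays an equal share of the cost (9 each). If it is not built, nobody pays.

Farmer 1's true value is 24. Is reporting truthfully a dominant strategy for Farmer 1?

Check each profile of the others' reports and compare truth against every alternative report.
Others report (6, 6, 6): truth gives 15, best alternative gives 15.
Others report (6, 6, 7): truth gives 15, best alternative gives 15.
Others report (6, 6, 18): truth gives 15, best alternative gives 15.
Others report (6, 6, 24): truth gives 15, best alternative gives 15.
Others report (6, 7, 6): truth gives 15, best alternative gives 15.
Others report (6, 7, 7): truth gives 15, best alternative gives 15.
(Remaining 58 profiles checked similarly; truth is weakly best in each.)
In every case the truthful report is at least as good as any alternative, so it is a dominant strategy.

Yes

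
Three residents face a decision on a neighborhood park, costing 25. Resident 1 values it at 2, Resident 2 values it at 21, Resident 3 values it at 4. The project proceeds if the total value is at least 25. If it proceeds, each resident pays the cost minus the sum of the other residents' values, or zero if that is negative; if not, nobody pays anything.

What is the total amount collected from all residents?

21

Total value 27 ≥ cost 25, so it is built.
Resident 1: others sum to 25; max(0, 25 - 25) = 0.
Resident 2: others sum to 6; max(0, 25 - 6) = 19.
Resident 3: others sum to 23; max(0, 25 - 23) = 2.
Total collected = 0 + 19 + 2 = 21.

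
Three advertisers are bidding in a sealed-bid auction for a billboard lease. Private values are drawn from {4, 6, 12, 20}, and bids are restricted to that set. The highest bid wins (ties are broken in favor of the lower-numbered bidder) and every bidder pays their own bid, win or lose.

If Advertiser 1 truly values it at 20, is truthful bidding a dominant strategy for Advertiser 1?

No

Consider the case where Advertiser 2 bids 4 and Advertiser 3 bids 4.
Truthful bid 20: wins, pays 20, utility 20 - 20 = 0.
Bid 4 instead: wins, pays 4, utility 20 - 4 = 16.
Since 16 > 0, bidding 4 is strictly better here, so truthful bidding is not dominant.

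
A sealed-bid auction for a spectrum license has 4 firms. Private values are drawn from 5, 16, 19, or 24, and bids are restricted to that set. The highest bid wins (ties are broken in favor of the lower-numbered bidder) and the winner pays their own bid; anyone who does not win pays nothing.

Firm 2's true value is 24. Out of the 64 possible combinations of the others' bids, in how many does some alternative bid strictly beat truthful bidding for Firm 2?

18

Others bid (5, 5, 5): truth gives 0; bid 16 gives 8 > 0. Violating.
Others bid (5, 5, 16): truth gives 0; bid 16 gives 8 > 0. Violating.
Others bid (5, 5, 19): truth gives 0; bid 19 gives 5 > 0. Violating.
Others bid (5, 16, 5): truth gives 0; bid 16 gives 8 > 0. Violating.
Others bid (5, 5, 24): truth gives 0; no alternative beats it.
Others bid (5, 16, 24): truth gives 0; no alternative beats it.
(Checking all 64 profiles: 18 have a profitable deviation, 46 do not.)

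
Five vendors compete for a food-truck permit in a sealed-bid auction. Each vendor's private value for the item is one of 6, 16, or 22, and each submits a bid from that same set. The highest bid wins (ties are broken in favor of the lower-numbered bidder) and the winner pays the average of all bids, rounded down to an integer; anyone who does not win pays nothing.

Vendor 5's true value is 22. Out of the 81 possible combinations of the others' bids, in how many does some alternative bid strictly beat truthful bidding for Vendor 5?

Others bid (6, 6, 6, 6): truth gives 13; bid 16 gives 14 > 13. Violating.
Others bid (6, 6, 6, 16): truth gives 11; no alternative beats it.
Others bid (6, 6, 6, 22): truth gives 0; no alternative beats it.
(Checking all 81 profiles: 1 has a profitable deviation, 80 do not.)

1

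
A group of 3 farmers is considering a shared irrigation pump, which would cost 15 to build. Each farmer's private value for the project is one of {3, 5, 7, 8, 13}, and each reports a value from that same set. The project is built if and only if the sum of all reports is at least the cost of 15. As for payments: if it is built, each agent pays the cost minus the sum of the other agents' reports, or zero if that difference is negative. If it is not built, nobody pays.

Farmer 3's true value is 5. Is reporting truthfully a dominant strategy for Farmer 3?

Yes

Check each profile of the others' reports and compare truth against every alternative report.
Others report (3, 13): truth gives 5, best alternative gives 5.
Others report (5, 13): truth gives 5, best alternative gives 5.
Others report (7, 8): truth gives 5, best alternative gives 5.
Others report (7, 13): truth gives 5, best alternative gives 5.
Others report (8, 7): truth gives 5, best alternative gives 5.
Others report (8, 8): truth gives 5, best alternative gives 5.
(Remaining 19 profiles checked similarly; truth is weakly best in each.)
In every case the truthful report is at least as good as any alternative, so it is a dominant strategy.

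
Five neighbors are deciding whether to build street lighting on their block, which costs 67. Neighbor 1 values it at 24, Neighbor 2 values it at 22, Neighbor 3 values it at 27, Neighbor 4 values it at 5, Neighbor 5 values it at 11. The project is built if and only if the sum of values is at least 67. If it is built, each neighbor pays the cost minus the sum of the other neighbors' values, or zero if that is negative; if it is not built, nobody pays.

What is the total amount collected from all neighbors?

Total value 89 ≥ cost 67, so it is built.
Neighbor 1: others sum to 65; max(0, 67 - 65) = 2.
Neighbor 2: others sum to 67; max(0, 67 - 67) = 0.
Neighbor 3: others sum to 62; max(0, 67 - 62) = 5.
Neighbor 4: others sum to 84; max(0, 67 - 84) = 0.
Neighbor 5: others sum to 78; max(0, 67 - 78) = 0.
Total collected = 2 + 0 + 5 + 0 + 0 = 7.

7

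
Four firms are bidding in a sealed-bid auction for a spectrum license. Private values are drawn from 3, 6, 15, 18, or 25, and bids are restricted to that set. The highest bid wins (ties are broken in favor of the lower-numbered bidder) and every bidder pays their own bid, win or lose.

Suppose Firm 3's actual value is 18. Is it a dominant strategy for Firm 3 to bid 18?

No

Consider the case where Firm 1 bids 3, Firm 2 bids 3 and Firm 4 bids 3.
Truthful bid 18: wins, pays 18, utility 18 - 18 = 0.
Bid 6 instead: wins, pays 6, utility 18 - 6 = 12.
Since 12 > 0, bidding 6 is strictly better here, so truthful bidding is not dominant.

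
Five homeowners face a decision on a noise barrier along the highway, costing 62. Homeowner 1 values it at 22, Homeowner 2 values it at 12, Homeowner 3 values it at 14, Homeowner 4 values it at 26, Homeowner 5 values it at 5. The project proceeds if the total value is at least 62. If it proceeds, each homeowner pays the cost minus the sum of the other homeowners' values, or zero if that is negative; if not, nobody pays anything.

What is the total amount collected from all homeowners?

Total value 79 ≥ cost 62, so it is built.
Homeowner 1: others sum to 57; max(0, 62 - 57) = 5.
Homeowner 2: others sum to 67; max(0, 62 - 67) = 0.
Homeowner 3: others sum to 65; max(0, 62 - 65) = 0.
Homeowner 4: others sum to 53; max(0, 62 - 53) = 9.
Homeowner 5: others sum to 74; max(0, 62 - 74) = 0.
Total collected = 5 + 0 + 0 + 9 + 0 = 14.

14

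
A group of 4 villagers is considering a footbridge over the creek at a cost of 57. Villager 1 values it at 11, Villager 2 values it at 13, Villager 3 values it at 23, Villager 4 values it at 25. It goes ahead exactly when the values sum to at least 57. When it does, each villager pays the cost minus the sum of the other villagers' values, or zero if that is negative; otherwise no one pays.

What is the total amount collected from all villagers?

Total value 72 ≥ cost 57, so it is built.
Villager 1: others sum to 61; max(0, 57 - 61) = 0.
Villager 2: others sum to 59; max(0, 57 - 59) = 0.
Villager 3: others sum to 49; max(0, 57 - 49) = 8.
Villager 4: others sum to 47; max(0, 57 - 47) = 10.
Total collected = 0 + 0 + 8 + 10 = 18.

18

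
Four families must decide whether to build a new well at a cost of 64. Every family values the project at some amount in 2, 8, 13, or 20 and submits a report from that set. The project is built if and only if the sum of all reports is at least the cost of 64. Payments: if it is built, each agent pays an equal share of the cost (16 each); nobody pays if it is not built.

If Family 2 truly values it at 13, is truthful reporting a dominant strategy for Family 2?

Consider the case where Family 1 reports 13, Family 3 reports 20 and Family 4 reports 20.
Truthful report 13: project built, pays 16, utility 13 - 16 = -3.
Report 2 instead: project not built, utility 0.
Since 0 > -3, reporting 2 is strictly better here, so truthful reporting is not dominant.

No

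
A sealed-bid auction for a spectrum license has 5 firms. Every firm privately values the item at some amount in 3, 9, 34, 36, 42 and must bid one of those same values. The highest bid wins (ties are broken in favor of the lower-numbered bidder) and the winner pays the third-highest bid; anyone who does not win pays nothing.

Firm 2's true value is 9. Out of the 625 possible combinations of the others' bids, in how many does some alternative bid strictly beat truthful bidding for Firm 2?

12

Others bid (3, 3, 3, 34): truth gives 0; bid 34 gives 6 > 0. Violating.
Others bid (3, 3, 3, 36): truth gives 0; bid 36 gives 6 > 0. Violating.
Others bid (3, 3, 3, 42): truth gives 0; bid 42 gives 6 > 0. Violating.
Others bid (3, 3, 34, 3): truth gives 0; bid 34 gives 6 > 0. Violating.
Others bid (3, 3, 3, 3): truth gives 6; no alternative beats it.
Others bid (3, 3, 3, 9): truth gives 6; no alternative beats it.
(Checking all 625 profiles: 12 have a profitable deviation, 613 do not.)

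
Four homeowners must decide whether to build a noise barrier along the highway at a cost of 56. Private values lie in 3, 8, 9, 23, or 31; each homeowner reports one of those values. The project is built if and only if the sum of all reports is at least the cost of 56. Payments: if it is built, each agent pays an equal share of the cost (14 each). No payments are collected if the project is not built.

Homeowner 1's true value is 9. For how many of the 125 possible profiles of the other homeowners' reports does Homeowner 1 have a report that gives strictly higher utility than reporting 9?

15

Others report (3, 23, 23): truth gives -5; report 3 gives 0 > -5. Violating.
Others report (8, 8, 31): truth gives -5; report 3 gives 0 > -5. Violating.
Others report (8, 9, 31): truth gives -5; report 3 gives 0 > -5. Violating.
Others report (8, 31, 8): truth gives -5; report 3 gives 0 > -5. Violating.
Others report (3, 3, 3): truth gives 0; no alternative beats it.
Others report (3, 3, 8): truth gives 0; no alternative beats it.
(Checking all 125 profiles: 15 have a profitable deviation, 110 do not.)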